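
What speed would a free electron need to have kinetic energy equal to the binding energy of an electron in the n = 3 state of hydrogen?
7.292e+05 m/s (or 0.24% of c)

The binding energy at n = 3 for hydrogen is:
E_3 = -13.6057/3² = -1.511744 eV
|E_3| = 1.511744 eV

Convert to Joules:
KE = 1.511744 eV × (1.602177 × 10⁻¹⁹ J/eV) = 2.42208e-19 J

Using KE = ½mv²:
v = √(2·KE/m_e)
v = √(2 × 2.42208e-19 J / 9.10938 × 10⁻³¹ kg)
v = 7.292e+05 m/s

This is approximately 0.24% the speed of light.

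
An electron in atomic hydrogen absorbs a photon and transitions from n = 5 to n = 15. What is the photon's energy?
0.484 eV

The energy levels of a hydrogen-like atom are E_n = -13.6057 eV / n².

Energy at n = 5: E_5 = -13.6057 / 5² = -0.544228 eV
Energy at n = 15: E_15 = -13.6057 / 15² = -0.060470 eV

The excitation energy is the difference:
ΔE = E_15 - E_5
ΔE = -0.060470 - (-0.544228)
ΔE = 0.484 eV

Since this is positive, energy must be absorbed (photon absorption).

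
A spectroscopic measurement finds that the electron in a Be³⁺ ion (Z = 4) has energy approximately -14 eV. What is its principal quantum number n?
n = 4

The exact energy levels follow E_n = -13.6057 Z² / n² eV with Z = 4.

The measured value (-14 eV) is reported to only 2 significant figures, so we must test candidate n values and see which one matches to that precision.

Candidate energies:
  n = 2:  E = -13.6057 × 4² / 2² = -54.42280 eV
  n = 3:  E = -13.6057 × 4² / 3² = -24.18791 eV
  n = 4:  E = -13.6057 × 4² / 4² = -13.60570 eV  ← matches
  n = 5:  E = -13.6057 × 4² / 5² = -8.70765 eV
  n = 6:  E = -13.6057 × 4² / 6² = -6.04698 eV

Checking against the measurement of -14 eV (2 sig figs), only n = 4 agrees:
E_4 = -13.60570 eV, which rounds to -14 eV ✓

Therefore n = 4.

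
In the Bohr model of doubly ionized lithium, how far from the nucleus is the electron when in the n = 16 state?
4.5156 nm (or 45.1564 Å)

The Bohr radius formula is:
r_n = n² a₀ / Z

where a₀ = 0.0529177 nm is the Bohr radius.

For Li²⁺ (Z = 3) at n = 16:
r_16 = 16² × 0.0529177 nm / 3
r_16 = 256 × 0.0529177 nm / 3
r_16 = 13.54693 nm / 3
r_16 = 4.5156 nm

The electron orbits at approximately 4.5156 nm from the nucleus.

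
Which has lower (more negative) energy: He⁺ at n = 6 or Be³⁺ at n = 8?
Be³⁺ at n = 8 (E = -3.4014 eV)

Using E_n = -13.6057 Z² / n² eV:

He⁺ (Z = 2) at n = 6:
E = -13.6057 × 2² / 6² = -13.6057 × 4 / 36 = -1.5117444 eV

Be³⁺ (Z = 4) at n = 8:
E = -13.6057 × 4² / 8² = -13.6057 × 16 / 64 = -3.4014250 eV

Since -3.4014250 eV < -1.5117444 eV,
Be³⁺ at n = 8 is more tightly bound (requires more energy to ionize).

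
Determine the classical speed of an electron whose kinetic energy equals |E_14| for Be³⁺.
6.2506e+05 m/s (or 0.2085% of c)

The binding energy at n = 14 for Be³⁺ is:
E_14 = -13.6057 × 4²/14² = -1.1106694 eV
|E_14| = 1.1106694 eV

Convert to Joules:
KE = 1.1106694 eV × (1.602177 × 10⁻¹⁹ J/eV) = 1.779489e-19 J

Using KE = ½mv²:
v = √(2·KE/m_e)
v = √(2 × 1.779489e-19 J / 9.10938 × 10⁻³¹ kg)
v = 6.2506e+05 m/s

This is approximately 0.2085% the speed of light.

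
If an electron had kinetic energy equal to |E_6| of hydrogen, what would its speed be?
3.65e+05 m/s (or 0.12162% of c)

The binding energy at n = 6 for hydrogen is:
E_6 = -13.6057/6² = -0.3779361 eV
|E_6| = 0.3779361 eV

Convert to Joules:
KE = 0.3779361 eV × (1.602177 × 10⁻¹⁹ J/eV) = 6.0552e-20 J

Using KE = ½mv²:
v = √(2·KE/m_e)
v = √(2 × 6.0552e-20 J / 9.10938 × 10⁻³¹ kg)
v = 3.65e+05 m/s

This is approximately 0.12162% the speed of light.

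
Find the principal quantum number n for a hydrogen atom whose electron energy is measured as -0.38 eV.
n = 6

The exact energy levels follow E_n = -13.6057 eV / n².

The measured value (-0.38 eV) is reported to only 2 significant figures, so we must test candidate n values and see which one matches to that precision.

Candidate energies:
  n = 4:  E = -13.6057/4² = -0.85036 eV
  n = 5:  E = -13.6057/5² = -0.54423 eV
  n = 6:  E = -13.6057/6² = -0.37794 eV  ← matches
  n = 7:  E = -13.6057/7² = -0.27767 eV
  n = 8:  E = -13.6057/8² = -0.21259 eV

Checking against the measurement of -0.38 eV (2 sig figs), only n = 6 agrees:
E_6 = -0.37794 eV, which rounds to -0.38 eV ✓

Therefore n = 6.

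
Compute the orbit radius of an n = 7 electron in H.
2.5930 nm (or 25.9297 Å)

The Bohr radius formula is:
r_n = n² a₀ / Z

where a₀ = 0.0529177 nm is the Bohr radius.

For H (Z = 1) at n = 7:
r_7 = 7² × 0.0529177 nm / 1
r_7 = 49 × 0.0529177 nm / 1
r_7 = 2.59297 nm / 1
r_7 = 2.5930 nm

The electron orbits at approximately 2.5930 nm from the nucleus.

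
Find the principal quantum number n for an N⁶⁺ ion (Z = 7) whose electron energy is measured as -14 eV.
n = 7

The exact energy levels follow E_n = -13.6057 Z² / n² eV with Z = 7.

The measured value (-14 eV) is reported to only 2 significant figures, so we must test candidate n values and see which one matches to that precision.

Candidate energies:
  n = 5:  E = -13.6057 × 7² / 5² = -26.66717 eV
  n = 6:  E = -13.6057 × 7² / 6² = -18.51887 eV
  n = 7:  E = -13.6057 × 7² / 7² = -13.60570 eV  ← matches
  n = 8:  E = -13.6057 × 7² / 8² = -10.41686 eV
  n = 9:  E = -13.6057 × 7² / 9² = -8.23061 eV

Checking against the measurement of -14 eV (2 sig figs), only n = 7 agrees:
E_7 = -13.60570 eV, which rounds to -14 eV ✓

Therefore n = 7.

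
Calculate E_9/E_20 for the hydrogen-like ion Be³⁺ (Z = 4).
4.938

Using E_n = -13.6057 Z² / n² eV with Z = 4:

E_9 = -13.6057 × 4² / 9² = -217.6912 / 81 = -2.687545679 eV
E_20 = -13.6057 × 4² / 20² = -217.6912 / 400 = -0.544228000 eV

The ratio is:
E_9/E_20 = (-2.687545679) / (-0.544228000)
E_9/E_20 = (-217.6912/81) / (-217.6912/400)
E_9/E_20 = 400/81
E_9/E_20 = 4.938
(Note: the Z² factors cancel in the ratio.)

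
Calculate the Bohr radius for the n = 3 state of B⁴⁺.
0.09525 nm (or 0.95252 Å)

The Bohr radius formula is:
r_n = n² a₀ / Z

where a₀ = 0.05291772 nm is the Bohr radius.

For B⁴⁺ (Z = 5) at n = 3:
r_3 = 3² × 0.05291772 nm / 5
r_3 = 9 × 0.05291772 nm / 5
r_3 = 0.476259 nm / 5
r_3 = 0.09525 nm

The electron orbits at approximately 0.09525 nm from the nucleus.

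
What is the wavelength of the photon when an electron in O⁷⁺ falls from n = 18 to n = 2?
5.7666 nm

First, find the transition energy using E_n = -13.6057 Z² / n² eV:
E_18 = -13.6057 × 8² / 18² = -2.687546 eV
E_2 = -13.6057 × 8² / 2² = -217.691200 eV

Photon energy: |ΔE| = |E_2 - E_18| = 215.003654 eV

Convert to wavelength using E = hc/λ with hc = 1239.84 eV·nm:
λ = hc/E = 1239.84 eV·nm / 215.003654 eV
λ = 5.7666 nm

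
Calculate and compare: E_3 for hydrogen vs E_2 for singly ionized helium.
He⁺ at n = 2 (E = -13.6057 eV)

Using E_n = -13.6057 Z² / n² eV:

H (Z = 1) at n = 3:
E = -13.6057 × 1² / 3² = -13.6057 × 1 / 9 = -1.5117444 eV

He⁺ (Z = 2) at n = 2:
E = -13.6057 × 2² / 2² = -13.6057 × 4 / 4 = -13.6057000 eV

Since -13.6057000 eV < -1.5117444 eV,
He⁺ at n = 2 is more tightly bound (requires more energy to ionize).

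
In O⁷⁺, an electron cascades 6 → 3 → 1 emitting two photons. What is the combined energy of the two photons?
846.577 eV

The energy levels of O⁷⁺ are E_n = -13.6057 × 8² / n² eV.

First transition (6 → 3):
ΔE₁ = |E_3 - E_6|
ΔE₁ = |-96.751644444 - (-24.187911111)| = 72.563733 eV

Second transition (3 → 1):
ΔE₂ = |E_1 - E_3|
ΔE₂ = |-870.764800000 - (-96.751644444)| = 774.013156 eV

Total energy released:
E_total = ΔE₁ + ΔE₂ = 72.563733 + 774.013156 = 846.577 eV

Note: This equals the direct transition 6 → 1: 846.577 eV ✓
Energy is conserved regardless of the path taken.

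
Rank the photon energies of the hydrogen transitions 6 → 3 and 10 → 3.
10 → 3

Calculate the energy for each transition:

Transition 6 → 3:
ΔE₁ = |E_3 - E_6| = |-13.6057/3² - (-13.6057/6²)|
ΔE₁ = |-1.5117444444 - (-0.3779361111)| = 1.1338083 eV

Transition 10 → 3:
ΔE₂ = |E_3 - E_10| = |-13.6057/3² - (-13.6057/10²)|
ΔE₂ = |-1.5117444444 - (-0.1360570000)| = 1.3756874 eV

Since 1.3756874 eV > 1.1338083 eV, the transition 10 → 3 emits the more energetic photon.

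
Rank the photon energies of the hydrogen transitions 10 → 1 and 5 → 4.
10 → 1

Calculate the energy for each transition:

Transition 10 → 1:
ΔE₁ = |E_1 - E_10| = |-13.6057/1² - (-13.6057/10²)|
ΔE₁ = |-13.605700000000 - (-0.136057000000)| = 13.469643000 eV

Transition 5 → 4:
ΔE₂ = |E_4 - E_5| = |-13.6057/4² - (-13.6057/5²)|
ΔE₂ = |-0.850356250000 - (-0.544228000000)| = 0.306128250 eV

Since 13.469643000 eV > 0.306128250 eV, the transition 10 → 1 emits the more energetic photon.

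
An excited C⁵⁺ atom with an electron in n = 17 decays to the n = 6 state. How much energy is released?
11.910872 eV

The energy levels are E_n = -13.6057 Z² eV / n².

Energy at n = 17: E_17 = -13.6057 × 6² / 17² = -1.694827682 eV
Energy at n = 6: E_6 = -13.6057 × 6² / 6² = -13.605700000 eV

For emission (electron falling to lower state), the photon energy is:
E_photon = E_17 - E_6 = |-1.694827682 - (-13.605700000)|
E_photon = 11.910872 eV

This energy is carried away by the emitted photon.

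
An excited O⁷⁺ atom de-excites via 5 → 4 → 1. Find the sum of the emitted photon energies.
835.934 eV

The energy levels of O⁷⁺ are E_n = -13.6057 × 8² / n² eV.

First transition (5 → 4):
ΔE₁ = |E_4 - E_5|
ΔE₁ = |-54.422800000 - (-34.830592000)| = 19.592208 eV

Second transition (4 → 1):
ΔE₂ = |E_1 - E_4|
ΔE₂ = |-870.764800000 - (-54.422800000)| = 816.342000 eV

Total energy released:
E_total = ΔE₁ + ΔE₂ = 19.592208 + 816.342000 = 835.934 eV

Note: This equals the direct transition 5 → 1: 835.934 eV ✓
Energy is conserved regardless of the path taken.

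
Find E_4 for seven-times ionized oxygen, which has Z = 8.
-54.423 eV

For hydrogen-like ions, the energy levels scale with Z²:
E_n = -13.6057 Z² / n² eV

For O⁷⁺ (Z = 8) at n = 4:
E_4 = -13.6057 × 8² / 4²
E_4 = -13.6057 × 64 / 16
E_4 = -870.7648 / 16
E_4 = -54.423 eV

The energy is 64 times more negative than hydrogen at the same n due to the stronger nuclear charge.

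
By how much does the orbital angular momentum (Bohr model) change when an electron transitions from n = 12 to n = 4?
8.4366e-34 J·s (or 8ℏ)

In the Bohr model, L_n = nℏ where ℏ = 1.054572e-34 J·s.

L_12 = 12ℏ = 1.265486e-33 J·s
L_4 = 4ℏ = 4.218288e-34 J·s

ΔL = L_12 - L_4 = (12 - 4)ℏ = 8ℏ
ΔL = 8 × 1.054572e-34 J·s = 8.4366e-34 J·s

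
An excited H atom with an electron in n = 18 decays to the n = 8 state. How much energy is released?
0.1706 eV

The energy levels are E_n = -13.6057 eV / n².

Energy at n = 18: E_18 = -13.6057 / 18² = -0.0419929 eV
Energy at n = 8: E_8 = -13.6057 / 8² = -0.2125891 eV

For emission (electron falling to lower state), the photon energy is:
E_photon = E_18 - E_8 = |-0.0419929 - (-0.2125891)|
E_photon = 0.1706 eV

This energy is carried away by the emitted photon.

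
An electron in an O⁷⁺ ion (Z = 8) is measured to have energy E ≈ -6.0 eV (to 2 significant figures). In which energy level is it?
n = 12

The exact energy levels follow E_n = -13.6057 Z² / n² eV with Z = 8.

The measured value (-6.0 eV) is reported to only 2 significant figures, so we must test candidate n values and see which one matches to that precision.

Candidate energies:
  n = 10:  E = -13.6057 × 8² / 10² = -8.707648 eV
  n = 11:  E = -13.6057 × 8² / 11² = -7.196403 eV
  n = 12:  E = -13.6057 × 8² / 12² = -6.046978 eV  ← matches
  n = 13:  E = -13.6057 × 8² / 13² = -5.152454 eV
  n = 14:  E = -13.6057 × 8² / 14² = -4.442678 eV

Checking against the measurement of -6.0 eV (2 sig figs), only n = 12 agrees:
E_12 = -6.046978 eV, which rounds to -6.0 eV ✓

Therefore n = 12.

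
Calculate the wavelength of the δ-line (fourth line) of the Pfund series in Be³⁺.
205.94999 nm

The lines of a series are numbered from the longest wavelength (smallest ΔE) outward; the fourth line is the transition from n = n_f + 4 to n_f.
The Pfund series has all transitions ending at n_f = 5.

For Be³⁺ (Z = 4), the fourth line (δ-line) is the jump from n = 9 to n = 5:
E_9 = -13.6057 × 4² / 9² = -2.687545679 eV
E_5 = -13.6057 × 4² / 5² = -8.707648000 eV
ΔE = E_9 - E_5 = 6.020102321 eV

λ = hc/E = 1239.84 eV·nm / 6.020102321 eV
λ = 205.94999 nm

This is the δ-line of the Pfund series in Be³⁺.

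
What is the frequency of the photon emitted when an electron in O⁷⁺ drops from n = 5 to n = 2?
4.42e+16 Hz

First, find the transition energy:
E_5 = -13.6057 × 8² / 5² = -34.830592 eV
E_2 = -13.6057 × 8² / 2² = -217.691200 eV
|ΔE| = |E_2 - E_5| = 182.860608 eV

Convert to Joules: E = 182.860608 eV × (1.602177 × 10⁻¹⁹ J/eV) = 2.9298e-17 J

Using E = hf:
f = E/h = 2.9298e-17 J / (6.62607 × 10⁻³⁴ J·s)
f = 4.42e+16 Hz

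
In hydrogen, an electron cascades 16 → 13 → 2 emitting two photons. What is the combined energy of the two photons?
3.34828 eV

The energy levels of hydrogen are E_n = -13.6057 / n² eV.

First transition (16 → 13):
ΔE₁ = |E_13 - E_16|
ΔE₁ = |-0.08050710059 - (-0.05314726563)| = 0.02735983 eV

Second transition (13 → 2):
ΔE₂ = |E_2 - E_13|
ΔE₂ = |-3.40142500000 - (-0.08050710059)| = 3.32091790 eV

Total energy released:
E_total = ΔE₁ + ΔE₂ = 0.02735983 + 3.32091790 = 3.34828 eV

Note: This equals the direct transition 16 → 2: 3.34828 eV ✓
Energy is conserved regardless of the path taken.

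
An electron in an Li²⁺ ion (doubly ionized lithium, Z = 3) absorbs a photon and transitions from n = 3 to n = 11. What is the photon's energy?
12.5937 eV

The energy levels of a hydrogen-like atom are E_n = -13.6057 Z² eV / n².

Energy at n = 3: E_3 = -13.6057 × 3² / 3² = -13.6057000 eV
Energy at n = 11: E_11 = -13.6057 × 3² / 11² = -1.0119942 eV

The excitation energy is the difference:
ΔE = E_11 - E_3
ΔE = -1.0119942 - (-13.6057000)
ΔE = 12.5937 eV

Since this is positive, energy must be absorbed (photon absorption).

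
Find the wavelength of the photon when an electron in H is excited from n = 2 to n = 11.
376.97 nm

First, find the transition energy using E_n = -13.6057 / n² eV:
E_2 = -13.6057 / 2² = -3.401425 eV
E_11 = -13.6057 / 11² = -0.112444 eV

Photon energy: |ΔE| = |E_11 - E_2| = 3.288981 eV

Convert to wavelength using E = hc/λ with hc = 1239.84 eV·nm:
λ = hc/E = 1239.84 eV·nm / 3.288981 eV
λ = 376.97 nm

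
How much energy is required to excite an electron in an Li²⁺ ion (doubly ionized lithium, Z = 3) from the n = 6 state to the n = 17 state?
2.977718 eV

The energy levels of a hydrogen-like atom are E_n = -13.6057 Z² eV / n².

Energy at n = 6: E_6 = -13.6057 × 3² / 6² = -3.401425000 eV
Energy at n = 17: E_17 = -13.6057 × 3² / 17² = -0.423706920 eV

The excitation energy is the difference:
ΔE = E_17 - E_6
ΔE = -0.423706920 - (-3.401425000)
ΔE = 2.977718 eV

Since this is positive, energy must be absorbed (photon absorption).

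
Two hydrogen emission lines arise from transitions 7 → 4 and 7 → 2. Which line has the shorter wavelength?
7 → 2

Calculate the energy for each transition:

Transition 7 → 4:
ΔE₁ = |E_4 - E_7| = |-13.6057/4² - (-13.6057/7²)|
ΔE₁ = |-0.8503562500 - (-0.2776673469)| = 0.5726889 eV

Transition 7 → 2:
ΔE₂ = |E_2 - E_7| = |-13.6057/2² - (-13.6057/7²)|
ΔE₂ = |-3.4014250000 - (-0.2776673469)| = 3.1237577 eV

Since 3.1237577 eV > 0.5726889 eV, the transition 7 → 2 emits the more energetic photon.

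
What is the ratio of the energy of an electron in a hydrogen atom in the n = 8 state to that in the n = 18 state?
5.0625

Using E_n = -13.6057 Z² / n² eV with Z = 1:

E_8 = -13.6057 / 8² = -13.6057 / 64 = -0.2125890625 eV
E_18 = -13.6057 / 18² = -13.6057 / 324 = -0.0419929012 eV

The ratio is:
E_8/E_18 = (-0.2125890625) / (-0.0419929012)
E_8/E_18 = (-13.6057/64) / (-13.6057/324)
E_8/E_18 = 324/64
E_8/E_18 = 5.0625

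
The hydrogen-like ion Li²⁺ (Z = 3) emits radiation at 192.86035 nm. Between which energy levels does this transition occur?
n = 10 → n = 4

First, find the photon energy from the wavelength (hc = 1239.84 eV·nm):
E = hc/λ = 1239.84 eV·nm / 192.86035 nm = 6.4286931 eV

The energy levels of Li²⁺ satisfy E_n = -13.6057 × 3² / n² eV, so an emission n_i → n_f releases
ΔE = 13.6057 × 3² × (1/n_f² − 1/n_i²) eV.

Setting ΔE equal to the photon energy:
1/n_f² − 1/n_i² = 6.4286931 / (13.6057 × 3²) = 0.052499999

Since 1/n_i² must be positive, we need 1/n_f² > 0.052499999, i.e. n_f ≤ 4. For each allowed n_f, solve n_i = (1/n_f² − 0.052499999)^(−1/2) and check whether it is a whole number:
  n_f = 1: 1/n_i² = 1.000000000 − 0.052499999 = 0.947500001 → n_i = 1.027  (not an integer) ✗
  n_f = 2: 1/n_i² = 0.250000000 − 0.052499999 = 0.197500001 → n_i = 2.250  (not an integer) ✗
  n_f = 3: 1/n_i² = 0.111111111 − 0.052499999 = 0.058611112 → n_i = 4.131  (not an integer) ✗
  n_f = 4: 1/n_i² = 0.062500000 − 0.052499999 = 0.010000001 → n_i = 10.000  → integer, n_i = 10 ✓

Only n_f = 4 gives an integer upper level, n_i = 10.

The transition is from n = 10 to n = 4 (emission).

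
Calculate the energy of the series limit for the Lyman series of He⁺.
54.42280 eV

The series limit corresponds to the transition from n = ∞ to n = 1.
This is the highest energy (shortest wavelength) transition in the Lyman series.

E_∞ = 0 eV
E_1 = -13.6057 × 2² / 1² = -54.42280 eV

Energy at series limit:
ΔE = E_∞ - E_1 = 0 - (-54.42280) = 54.42280 eV

This energy equals the ionization energy from the n = 1 state of He⁺.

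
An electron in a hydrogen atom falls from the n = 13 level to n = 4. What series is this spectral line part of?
Brackett series

The spectral series in hydrogen are named based on the final (lower) energy level:
- Lyman series: n_final = 1 (ultraviolet)
- Balmer series: n_final = 2 (visible/near-UV)
- Paschen series: n_final = 3 (infrared)
- Brackett series: n_final = 4 (infrared)
- Pfund series: n_final = 5 (far infrared)

Since this transition ends at n = 4, it belongs to the Brackett series.

For reference, this 13 → 4 line has photon energy
ΔE = 13.6057 eV × (1/4² - 1/13²) = 0.76984915 eV,
corresponding to wavelength λ = hc/ΔE = 1239.84 eV·nm / 0.76984915 eV = 1610.50 nm in the infrared region.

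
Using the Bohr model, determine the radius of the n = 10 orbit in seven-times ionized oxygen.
0.6615 nm (or 6.6147 Å)

The Bohr radius formula is:
r_n = n² a₀ / Z

where a₀ = 0.0529177 nm is the Bohr radius.

For O⁷⁺ (Z = 8) at n = 10:
r_10 = 10² × 0.0529177 nm / 8
r_10 = 100 × 0.0529177 nm / 8
r_10 = 5.29177 nm / 8
r_10 = 0.6615 nm

The electron orbits at approximately 0.6615 nm from the nucleus.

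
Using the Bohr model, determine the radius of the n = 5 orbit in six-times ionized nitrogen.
0.188992 nm (or 1.889919 Å)

The Bohr radius formula is:
r_n = n² a₀ / Z

where a₀ = 0.052917721 nm is the Bohr radius.

For N⁶⁺ (Z = 7) at n = 5:
r_5 = 5² × 0.052917721 nm / 7
r_5 = 25 × 0.052917721 nm / 7
r_5 = 1.3229430 nm / 7
r_5 = 0.188992 nm

The electron orbits at approximately 0.188992 nm from the nucleus.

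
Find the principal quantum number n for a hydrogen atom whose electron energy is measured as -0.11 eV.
n = 11

The exact energy levels follow E_n = -13.6057 eV / n².

The measured value (-0.11 eV) is reported to only 2 significant figures, so we must test candidate n values and see which one matches to that precision.

Candidate energies:
  n = 9:  E = -13.6057/9² = -0.167972 eV
  n = 10:  E = -13.6057/10² = -0.136057 eV
  n = 11:  E = -13.6057/11² = -0.112444 eV  ← matches
  n = 12:  E = -13.6057/12² = -0.094484 eV
  n = 13:  E = -13.6057/13² = -0.080507 eV

Checking against the measurement of -0.11 eV (2 sig figs), only n = 11 agrees:
E_11 = -0.112444 eV, which rounds to -0.11 eV ✓

Therefore n = 11.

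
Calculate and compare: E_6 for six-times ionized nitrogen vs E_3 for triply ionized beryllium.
Be³⁺ at n = 3 (E = -24.188 eV)

Using E_n = -13.6057 Z² / n² eV:

N⁶⁺ (Z = 7) at n = 6:
E = -13.6057 × 7² / 6² = -13.6057 × 49 / 36 = -18.518869 eV

Be³⁺ (Z = 4) at n = 3:
E = -13.6057 × 4² / 3² = -13.6057 × 16 / 9 = -24.187911 eV

Since -24.187911 eV < -18.518869 eV,
Be³⁺ at n = 3 is more tightly bound (requires more energy to ionize).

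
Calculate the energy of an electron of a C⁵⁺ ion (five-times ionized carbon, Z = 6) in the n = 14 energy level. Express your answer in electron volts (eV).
-2.499006 eV

The energy levels of a hydrogen-like atom are given by:
E_n = -13.6057 Z² / n² eV  (with Z = 6 for C⁵⁺)

For n = 14:
E_14 = -13.6057 × 6² / 14²
E_14 = -13.6057 × 36 / 196
E_14 = -2.499006 eV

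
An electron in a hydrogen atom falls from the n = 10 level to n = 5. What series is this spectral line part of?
Pfund series

The spectral series in hydrogen are named based on the final (lower) energy level:
- Lyman series: n_final = 1 (ultraviolet)
- Balmer series: n_final = 2 (visible/near-UV)
- Paschen series: n_final = 3 (infrared)
- Brackett series: n_final = 4 (infrared)
- Pfund series: n_final = 5 (far infrared)

Since this transition ends at n = 5, it belongs to the Pfund series.

For reference, this 10 → 5 line has photon energy
ΔE = 13.6057 eV × (1/5² - 1/10²) = 0.40817100 eV,
corresponding to wavelength λ = hc/ΔE = 1239.84 eV·nm / 0.40817100 eV = 3037.55 nm in the far infrared region.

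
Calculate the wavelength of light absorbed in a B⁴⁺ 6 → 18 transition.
147.62 nm

First, find the transition energy using E_n = -13.6057 Z² / n² eV:
E_6 = -13.6057 × 5² / 6² = -9.448403 eV
E_18 = -13.6057 × 5² / 18² = -1.049823 eV

Photon energy: |ΔE| = |E_18 - E_6| = 8.398580 eV

Convert to wavelength using E = hc/λ with hc = 1239.84 eV·nm:
λ = hc/E = 1239.84 eV·nm / 8.398580 eV
λ = 147.62 nm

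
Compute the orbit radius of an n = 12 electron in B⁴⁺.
1.5240 nm (or 15.2403 Å)

The Bohr radius formula is:
r_n = n² a₀ / Z

where a₀ = 0.0529177 nm is the Bohr radius.

For B⁴⁺ (Z = 5) at n = 12:
r_12 = 12² × 0.0529177 nm / 5
r_12 = 144 × 0.0529177 nm / 5
r_12 = 7.62015 nm / 5
r_12 = 1.5240 nm

The electron orbits at approximately 1.5240 nm from the nucleus.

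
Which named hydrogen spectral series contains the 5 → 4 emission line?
Brackett series

The spectral series in hydrogen are named based on the final (lower) energy level:
- Lyman series: n_final = 1 (ultraviolet)
- Balmer series: n_final = 2 (visible/near-UV)
- Paschen series: n_final = 3 (infrared)
- Brackett series: n_final = 4 (infrared)
- Pfund series: n_final = 5 (far infrared)

Since this transition ends at n = 4, it belongs to the Brackett series.

For reference, this 5 → 4 line has photon energy
ΔE = 13.6057 eV × (1/4² - 1/5²) = 0.30612825000 eV,
corresponding to wavelength λ = hc/ΔE = 1239.84 eV·nm / 0.30612825000 eV = 4050.06725 nm in the infrared region.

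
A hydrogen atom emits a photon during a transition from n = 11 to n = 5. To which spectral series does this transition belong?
Pfund series

The spectral series in hydrogen are named based on the final (lower) energy level:
- Lyman series: n_final = 1 (ultraviolet)
- Balmer series: n_final = 2 (visible/near-UV)
- Paschen series: n_final = 3 (infrared)
- Brackett series: n_final = 4 (infrared)
- Pfund series: n_final = 5 (far infrared)

Since this transition ends at n = 5, it belongs to the Pfund series.

For reference, this 11 → 5 line has photon energy
ΔE = 13.6057 eV × (1/5² - 1/11²) = 0.431784198 eV,
corresponding to wavelength λ = hc/ΔE = 1239.84 eV·nm / 0.431784198 eV = 2871.434 nm in the far infrared region.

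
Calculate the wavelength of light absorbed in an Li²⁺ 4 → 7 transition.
240.54945 nm

First, find the transition energy using E_n = -13.6057 Z² / n² eV:
E_4 = -13.6057 × 3² / 4² = -7.653206250 eV
E_7 = -13.6057 × 3² / 7² = -2.499006122 eV

Photon energy: |ΔE| = |E_7 - E_4| = 5.154200128 eV

Convert to wavelength using E = hc/λ with hc = 1239.84 eV·nm:
λ = hc/E = 1239.84 eV·nm / 5.154200128 eV
λ = 240.54945 nm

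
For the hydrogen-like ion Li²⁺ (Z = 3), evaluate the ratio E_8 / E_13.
2.640625

Using E_n = -13.6057 Z² / n² eV with Z = 3:

E_8 = -13.6057 × 3² / 8² = -122.4513 / 64 = -1.91330156 eV
E_13 = -13.6057 × 3² / 13² = -122.4513 / 169 = -0.72456391 eV

The ratio is:
E_8/E_13 = (-1.91330156) / (-0.72456391)
E_8/E_13 = (-122.4513/64) / (-122.4513/169)
E_8/E_13 = 169/64
E_8/E_13 = 2.640625
(Note: the Z² factors cancel in the ratio.)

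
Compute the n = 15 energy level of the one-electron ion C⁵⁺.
-2.1769 eV

For hydrogen-like ions, the energy levels scale with Z²:
E_n = -13.6057 Z² / n² eV

For C⁵⁺ (Z = 6) at n = 15:
E_15 = -13.6057 × 6² / 15²
E_15 = -13.6057 × 36 / 225
E_15 = -489.8052 / 225
E_15 = -2.1769 eV

The energy is 36 times more negative than hydrogen at the same n due to the stronger nuclear charge.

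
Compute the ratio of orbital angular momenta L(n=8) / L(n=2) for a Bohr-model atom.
4.00000

In the Bohr model, L_n = nℏ, so the ratio is purely the ratio of quantum numbers:

L_8/L_2 = 8ℏ / 2ℏ = 8/2 = 4.00000

The angular momentum scales linearly with n.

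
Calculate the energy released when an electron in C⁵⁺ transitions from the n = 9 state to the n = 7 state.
3.949 eV

The energy levels are E_n = -13.6057 Z² eV / n².

Energy at n = 9: E_9 = -13.6057 × 6² / 9² = -6.046978 eV
Energy at n = 7: E_7 = -13.6057 × 6² / 7² = -9.996024 eV

For emission (electron falling to lower state), the photon energy is:
E_photon = E_9 - E_7 = |-6.046978 - (-9.996024)|
E_photon = 3.949 eV

This energy is carried away by the emitted photon.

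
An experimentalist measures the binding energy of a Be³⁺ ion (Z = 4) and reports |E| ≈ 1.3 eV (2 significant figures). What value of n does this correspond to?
n = 13

The exact energy levels follow E_n = -13.6057 Z² / n² eV with Z = 4.

The measured value (-1.3 eV) is reported to only 2 significant figures, so we must test candidate n values and see which one matches to that precision.

Candidate energies:
  n = 11:  E = -13.6057 × 4² / 11² = -1.79910 eV
  n = 12:  E = -13.6057 × 4² / 12² = -1.51174 eV
  n = 13:  E = -13.6057 × 4² / 13² = -1.28811 eV  ← matches
  n = 14:  E = -13.6057 × 4² / 14² = -1.11067 eV
  n = 15:  E = -13.6057 × 4² / 15² = -0.96752 eV

Checking against the measurement of -1.3 eV (2 sig figs), only n = 13 agrees:
E_13 = -1.28811 eV, which rounds to -1.3 eV ✓

Therefore n = 13.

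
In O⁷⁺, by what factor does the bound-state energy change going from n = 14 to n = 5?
7.84000

Using E_n = -13.6057 Z² / n² eV with Z = 8:

E_5 = -13.6057 × 8² / 5² = -870.7648 / 25 = -34.83059200000 eV
E_14 = -13.6057 × 8² / 14² = -870.7648 / 196 = -4.44267755102 eV

The ratio is:
E_5/E_14 = (-34.83059200000) / (-4.44267755102)
E_5/E_14 = (-870.7648/25) / (-870.7648/196)
E_5/E_14 = 196/25
E_5/E_14 = 7.84000
(Note: the Z² factors cancel in the ratio.)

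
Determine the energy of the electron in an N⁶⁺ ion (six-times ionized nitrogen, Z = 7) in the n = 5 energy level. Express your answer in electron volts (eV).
-26.67 eV

The energy levels of a hydrogen-like atom are given by:
E_n = -13.6057 Z² / n² eV  (with Z = 7 for N⁶⁺)

For n = 5:
E_5 = -13.6057 × 7² / 5²
E_5 = -13.6057 × 49 / 25
E_5 = -26.67 eV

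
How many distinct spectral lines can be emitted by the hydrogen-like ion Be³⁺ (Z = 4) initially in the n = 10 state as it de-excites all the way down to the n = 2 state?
36

The electron can occupy levels n = 2, 3, ..., 10 during de-excitation — that is m = 10 - 2 + 1 = 9 distinct levels.

The number of distinct spectral lines equals the number of ways to choose 2 of these m levels (each pair gives one possible emission transition):

Number of lines = m(m-1)/2 = 9×8/2 = 36

These correspond to all possible transitions between the 9 levels:
10 → 9, 10 → 8, 10 → 7, 10 → 6, 10 → 5, 10 → 4, 10 → 3, 10 → 2...

Each transition produces a photon with a unique energy (and thus wavelength). This count does not depend on Z.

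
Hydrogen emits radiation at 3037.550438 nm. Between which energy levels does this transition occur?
n = 10 → n = 5

First, find the photon energy from the wavelength (hc = 1239.84 eV·nm):
E = hc/λ = 1239.84 eV·nm / 3037.550438 nm = 0.40817100 eV

The energy levels of hydrogen satisfy E_n = -13.6057 / n² eV, so an emission n_i → n_f releases
ΔE = 13.6057 × (1/n_f² − 1/n_i²) eV.

Setting ΔE equal to the photon energy:
1/n_f² − 1/n_i² = 0.40817100 / 13.6057 = 0.030000000

Since 1/n_i² must be positive, we need 1/n_f² > 0.030000000, i.e. n_f ≤ 5. For each allowed n_f, solve n_i = (1/n_f² − 0.030000000)^(−1/2) and check whether it is a whole number:
  n_f = 1: 1/n_i² = 1.000000000 − 0.030000000 = 0.970000000 → n_i = 1.015  (not an integer) ✗
  n_f = 2: 1/n_i² = 0.250000000 − 0.030000000 = 0.220000000 → n_i = 2.132  (not an integer) ✗
  n_f = 3: 1/n_i² = 0.111111111 − 0.030000000 = 0.081111111 → n_i = 3.511  (not an integer) ✗
  n_f = 4: 1/n_i² = 0.062500000 − 0.030000000 = 0.032500000 → n_i = 5.547  (not an integer) ✗
  n_f = 5: 1/n_i² = 0.040000000 − 0.030000000 = 0.010000000 → n_i = 10.000  → integer, n_i = 10 ✓

Only n_f = 5 gives an integer upper level, n_i = 10.

The transition is from n = 10 to n = 5 (emission).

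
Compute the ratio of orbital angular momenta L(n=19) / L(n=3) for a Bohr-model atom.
6.333333

In the Bohr model, L_n = nℏ, so the ratio is purely the ratio of quantum numbers:

L_19/L_3 = 19ℏ / 3ℏ = 19/3 = 6.333333

The angular momentum scales linearly with n.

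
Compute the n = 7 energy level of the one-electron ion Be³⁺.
-4.44268 eV

For hydrogen-like ions, the energy levels scale with Z²:
E_n = -13.6057 Z² / n² eV

For Be³⁺ (Z = 4) at n = 7:
E_7 = -13.6057 × 4² / 7²
E_7 = -13.6057 × 16 / 49
E_7 = -217.6912 / 49
E_7 = -4.44268 eV

The energy is 16 times more negative than hydrogen at the same n due to the stronger nuclear charge.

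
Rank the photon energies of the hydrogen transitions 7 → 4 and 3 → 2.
3 → 2

Calculate the energy for each transition:

Transition 7 → 4:
ΔE₁ = |E_4 - E_7| = |-13.6057/4² - (-13.6057/7²)|
ΔE₁ = |-0.850356250000 - (-0.277667346939)| = 0.572688903 eV

Transition 3 → 2:
ΔE₂ = |E_2 - E_3| = |-13.6057/2² - (-13.6057/3²)|
ΔE₂ = |-3.401425000000 - (-1.511744444444)| = 1.889680556 eV

Since 1.889680556 eV > 0.572688903 eV, the transition 3 → 2 emits the more energetic photon.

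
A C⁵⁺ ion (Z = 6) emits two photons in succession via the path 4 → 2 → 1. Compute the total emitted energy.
459.192375 eV

The energy levels of C⁵⁺ are E_n = -13.6057 × 6² / n² eV.

First transition (4 → 2):
ΔE₁ = |E_2 - E_4|
ΔE₁ = |-122.451300000000 - (-30.612825000000)| = 91.838475000 eV

Second transition (2 → 1):
ΔE₂ = |E_1 - E_2|
ΔE₂ = |-489.805200000000 - (-122.451300000000)| = 367.353900000 eV

Total energy released:
E_total = ΔE₁ + ΔE₂ = 91.838475000 + 367.353900000 = 459.192375 eV

Note: This equals the direct transition 4 → 1: 459.192375 eV ✓
Energy is conserved regardless of the path taken.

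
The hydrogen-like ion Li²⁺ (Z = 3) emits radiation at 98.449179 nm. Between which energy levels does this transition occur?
n = 11 → n = 3

First, find the photon energy from the wavelength (hc = 1239.84 eV·nm):
E = hc/λ = 1239.84 eV·nm / 98.449179 nm = 12.593706 eV

The energy levels of Li²⁺ satisfy E_n = -13.6057 × 3² / n² eV, so an emission n_i → n_f releases
ΔE = 13.6057 × 3² × (1/n_f² − 1/n_i²) eV.

Setting ΔE equal to the photon energy:
1/n_f² − 1/n_i² = 12.593706 / (13.6057 × 3²) = 0.10284665

Since 1/n_i² must be positive, we need 1/n_f² > 0.10284665, i.e. n_f ≤ 3. For each allowed n_f, solve n_i = (1/n_f² − 0.10284665)^(−1/2) and check whether it is a whole number:
  n_f = 1: 1/n_i² = 1.00000000 − 0.10284665 = 0.89715335 → n_i = 1.056  (not an integer) ✗
  n_f = 2: 1/n_i² = 0.25000000 − 0.10284665 = 0.14715335 → n_i = 2.607  (not an integer) ✗
  n_f = 3: 1/n_i² = 0.11111111 − 0.10284665 = 0.00826446 → n_i = 11.000  → integer, n_i = 11 ✓

Only n_f = 3 gives an integer upper level, n_i = 11.

The transition is from n = 11 to n = 3 (emission).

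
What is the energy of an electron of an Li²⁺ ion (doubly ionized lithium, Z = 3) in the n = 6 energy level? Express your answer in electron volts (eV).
-3.401 eV

The energy levels of a hydrogen-like atom are given by:
E_n = -13.6057 Z² / n² eV  (with Z = 3 for Li²⁺)

For n = 6:
E_6 = -13.6057 × 3² / 6²
E_6 = -13.6057 × 9 / 36
E_6 = -3.401 eV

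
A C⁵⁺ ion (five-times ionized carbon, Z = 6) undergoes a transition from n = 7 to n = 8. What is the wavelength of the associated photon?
529.208787 nm

First, find the transition energy using E_n = -13.6057 Z² / n² eV:
E_7 = -13.6057 × 6² / 7² = -9.9960244898 eV
E_8 = -13.6057 × 6² / 8² = -7.6532062500 eV

Photon energy: |ΔE| = |E_8 - E_7| = 2.3428182398 eV

Convert to wavelength using E = hc/λ with hc = 1239.84 eV·nm:
λ = hc/E = 1239.84 eV·nm / 2.3428182398 eV
λ = 529.208787 nm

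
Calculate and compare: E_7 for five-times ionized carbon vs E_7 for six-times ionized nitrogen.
N⁶⁺ at n = 7 (E = -13.6057 eV)

Using E_n = -13.6057 Z² / n² eV:

C⁵⁺ (Z = 6) at n = 7:
E = -13.6057 × 6² / 7² = -13.6057 × 36 / 49 = -9.9960245 eV

N⁶⁺ (Z = 7) at n = 7:
E = -13.6057 × 7² / 7² = -13.6057 × 49 / 49 = -13.6057000 eV

Since -13.6057000 eV < -9.9960245 eV,
N⁶⁺ at n = 7 is more tightly bound (requires more energy to ionize).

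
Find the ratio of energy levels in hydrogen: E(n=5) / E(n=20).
16.000

Using E_n = -13.6057 Z² / n² eV with Z = 1:

E_5 = -13.6057 / 5² = -13.6057 / 25 = -0.544228000 eV
E_20 = -13.6057 / 20² = -13.6057 / 400 = -0.034014250 eV

The ratio is:
E_5/E_20 = (-0.544228000) / (-0.034014250)
E_5/E_20 = (-13.6057/25) / (-13.6057/400)
E_5/E_20 = 400/25
E_5/E_20 = 16.000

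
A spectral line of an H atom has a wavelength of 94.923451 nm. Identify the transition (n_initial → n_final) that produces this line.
n = 5 → n = 1

First, find the photon energy from the wavelength (hc = 1239.84 eV·nm):
E = hc/λ = 1239.84 eV·nm / 94.923451 nm = 13.061472 eV

The energy levels of hydrogen satisfy E_n = -13.6057 / n² eV, so an emission n_i → n_f releases
ΔE = 13.6057 × (1/n_f² − 1/n_i²) eV.

Setting ΔE equal to the photon energy:
1/n_f² − 1/n_i² = 13.061472 / 13.6057 = 0.96000000

Since 1/n_i² must be positive, we need 1/n_f² > 0.96000000, i.e. n_f ≤ 1. For each allowed n_f, solve n_i = (1/n_f² − 0.96000000)^(−1/2) and check whether it is a whole number:
  n_f = 1: 1/n_i² = 1.00000000 − 0.96000000 = 0.04000000 → n_i = 5.000  → integer, n_i = 5 ✓

Only n_f = 1 gives an integer upper level, n_i = 5.

The transition is from n = 5 to n = 1 (emission).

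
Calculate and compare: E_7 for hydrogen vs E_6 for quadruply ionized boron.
B⁴⁺ at n = 6 (E = -9.4484 eV)

Using E_n = -13.6057 Z² / n² eV:

H (Z = 1) at n = 7:
E = -13.6057 × 1² / 7² = -13.6057 × 1 / 49 = -0.2776673 eV

B⁴⁺ (Z = 5) at n = 6:
E = -13.6057 × 5² / 6² = -13.6057 × 25 / 36 = -9.4484028 eV

Since -9.4484028 eV < -0.2776673 eV,
B⁴⁺ at n = 6 is more tightly bound (requires more energy to ionize).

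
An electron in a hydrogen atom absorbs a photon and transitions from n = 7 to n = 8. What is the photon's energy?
0.065078 eV

The energy levels of a hydrogen-like atom are E_n = -13.6057 eV / n².

Energy at n = 7: E_7 = -13.6057 / 7² = -0.277667347 eV
Energy at n = 8: E_8 = -13.6057 / 8² = -0.212589063 eV

The excitation energy is the difference:
ΔE = E_8 - E_7
ΔE = -0.212589063 - (-0.277667347)
ΔE = 0.065078 eV

Since this is positive, energy must be absorbed (photon absorption).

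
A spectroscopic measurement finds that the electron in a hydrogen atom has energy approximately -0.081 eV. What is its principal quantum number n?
n = 13

The exact energy levels follow E_n = -13.6057 eV / n².

The measured value (-0.081 eV) is reported to only 2 significant figures, so we must test candidate n values and see which one matches to that precision.

Candidate energies:
  n = 11:  E = -13.6057/11² = -0.11244 eV
  n = 12:  E = -13.6057/12² = -0.09448 eV
  n = 13:  E = -13.6057/13² = -0.08051 eV  ← matches
  n = 14:  E = -13.6057/14² = -0.06942 eV
  n = 15:  E = -13.6057/15² = -0.06047 eV

Checking against the measurement of -0.081 eV (2 sig figs), only n = 13 agrees:
E_13 = -0.08051 eV, which rounds to -0.081 eV ✓

Therefore n = 13.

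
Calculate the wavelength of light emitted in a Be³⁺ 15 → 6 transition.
244.088875 nm

First, find the transition energy using E_n = -13.6057 Z² / n² eV:
E_15 = -13.6057 × 4² / 15² = -0.9675164444 eV
E_6 = -13.6057 × 4² / 6² = -6.0469777778 eV

Photon energy: |ΔE| = |E_6 - E_15| = 5.0794613334 eV

Convert to wavelength using E = hc/λ with hc = 1239.84 eV·nm:
λ = hc/E = 1239.84 eV·nm / 5.0794613334 eV
λ = 244.088875 nm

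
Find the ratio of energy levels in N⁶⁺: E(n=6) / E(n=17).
8.02778

Using E_n = -13.6057 Z² / n² eV with Z = 7:

E_6 = -13.6057 × 7² / 6² = -666.6793 / 36 = -18.51886944444 eV
E_17 = -13.6057 × 7² / 17² = -666.6793 / 289 = -2.30684878893 eV

The ratio is:
E_6/E_17 = (-18.51886944444) / (-2.30684878893)
E_6/E_17 = (-666.6793/36) / (-666.6793/289)
E_6/E_17 = 289/36
E_6/E_17 = 8.02778
(Note: the Z² factors cancel in the ratio.)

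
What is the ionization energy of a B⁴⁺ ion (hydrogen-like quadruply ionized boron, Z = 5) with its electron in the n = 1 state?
340.143 eV

The ionization energy is the energy needed to remove the electron completely (n → ∞).

For a hydrogen-like ion with Z = 5, E_n = -13.6057 Z² / n² eV.

At n = 1: E_1 = -13.6057 × 5² / 1² = -340.142500 eV
At n = ∞: E_∞ = 0 eV

Ionization energy = E_∞ - E_1 = 0 - (-340.142500) = 340.142500 eV
Ionization energy ≈ 340.143 eV

This is also called the binding energy of the electron in state n = 1.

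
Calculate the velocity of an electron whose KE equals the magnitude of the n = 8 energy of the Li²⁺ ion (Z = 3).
8.20e+05 m/s (or 0.27365% of c)

The binding energy at n = 8 for Li²⁺ is:
E_8 = -13.6057 × 3²/8² = -1.9133016 eV
|E_8| = 1.9133016 eV

Convert to Joules:
KE = 1.9133016 eV × (1.602177 × 10⁻¹⁹ J/eV) = 3.0654e-19 J

Using KE = ½mv²:
v = √(2·KE/m_e)
v = √(2 × 3.0654e-19 J / 9.10938 × 10⁻³¹ kg)
v = 8.20e+05 m/s

This is approximately 0.27365% the speed of light.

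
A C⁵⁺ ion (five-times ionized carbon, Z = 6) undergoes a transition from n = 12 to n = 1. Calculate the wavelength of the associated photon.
2.549 nm

First, find the transition energy using E_n = -13.6057 Z² / n² eV:
E_12 = -13.6057 × 6² / 12² = -3.40143 eV
E_1 = -13.6057 × 6² / 1² = -489.80520 eV

Photon energy: |ΔE| = |E_1 - E_12| = 486.40377 eV

Convert to wavelength using E = hc/λ with hc = 1239.84 eV·nm:
λ = hc/E = 1239.84 eV·nm / 486.40377 eV
λ = 2.549 nm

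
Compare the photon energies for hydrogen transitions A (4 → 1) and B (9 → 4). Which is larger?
4 → 1

Calculate the energy for each transition:

Transition 4 → 1:
ΔE₁ = |E_1 - E_4| = |-13.6057/1² - (-13.6057/4²)|
ΔE₁ = |-13.60570000000 - (-0.85035625000)| = 12.75534375 eV

Transition 9 → 4:
ΔE₂ = |E_4 - E_9| = |-13.6057/4² - (-13.6057/9²)|
ΔE₂ = |-0.85035625000 - (-0.16797160494)| = 0.68238465 eV

Since 12.75534375 eV > 0.68238465 eV, the transition 4 → 1 emits the more energetic photon.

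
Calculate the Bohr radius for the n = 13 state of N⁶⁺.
1.27759 nm (or 12.77585 Å)

The Bohr radius formula is:
r_n = n² a₀ / Z

where a₀ = 0.05291772 nm is the Bohr radius.

For N⁶⁺ (Z = 7) at n = 13:
r_13 = 13² × 0.05291772 nm / 7
r_13 = 169 × 0.05291772 nm / 7
r_13 = 8.943095 nm / 7
r_13 = 1.27759 nm

The electron orbits at approximately 1.27759 nm from the nucleus.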